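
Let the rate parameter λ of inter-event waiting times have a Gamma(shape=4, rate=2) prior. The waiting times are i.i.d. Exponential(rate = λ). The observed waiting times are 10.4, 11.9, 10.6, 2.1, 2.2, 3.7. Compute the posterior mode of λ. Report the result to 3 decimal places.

λ̂_MAP = 0.210

The Exponential(rate=λ) likelihood is ∝ λ^n e^(−λΣtᵢ). Here n = 6 and Σtᵢ = 10.4 + 11.9 + 10.6 + 2.1 + 2.2 + 3.7 = 40.9.
Posterior ∝ λ^3e^(−2λ) · λ^6e^(−40.9λ) = λ^9e^(−42.9λ), i.e. Gamma(10, 42.9).
Mode = (a−1)/b = 9/42.9 ≈ 0.210.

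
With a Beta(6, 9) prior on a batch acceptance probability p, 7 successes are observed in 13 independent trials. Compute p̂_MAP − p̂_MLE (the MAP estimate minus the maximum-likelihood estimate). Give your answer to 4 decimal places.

MAP − MLE = -0.0769

Posterior is Beta(13, 15); MAP = (13−1)/(28−2) = 12/26 ≈ 0.46154.
MLE ignores the prior: p̂_MLE = k/n = 7/13 ≈ 0.53846.
Difference = 12/26 − 7/13 = -1/13 ≈ -0.0769.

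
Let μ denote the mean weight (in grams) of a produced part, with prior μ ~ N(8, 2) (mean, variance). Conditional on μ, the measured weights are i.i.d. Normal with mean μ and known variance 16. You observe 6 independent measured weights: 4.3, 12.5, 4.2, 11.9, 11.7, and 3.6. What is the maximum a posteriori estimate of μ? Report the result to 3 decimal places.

μ̂_MAP = 8.014

n = 6; x̄ = (4.3 + 12.5 + 4.2 + 11.9 + 11.7 + 3.6)/6 = 48.2/6 = 241/30 ≈ 8.0333.
For a Normal prior and Normal likelihood with known variance, the posterior is Normal; its mode equals its mean, the precision-weighted average.
Prior precision 1/σ₀² = 1/2 = 0.5; data precision n/σ² = 6/16 = 0.375.
μ̂ = (0.5·8 + 0.375·(241/30)) / (0.5 + 0.375) = 7.0125/0.875 = 561/70 ≈ 8.014.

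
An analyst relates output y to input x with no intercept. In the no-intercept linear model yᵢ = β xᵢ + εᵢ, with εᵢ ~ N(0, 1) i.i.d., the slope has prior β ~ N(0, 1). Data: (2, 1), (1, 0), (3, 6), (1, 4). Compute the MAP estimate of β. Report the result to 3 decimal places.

β̂_MAP = 1.500

log p(β | y) = −Σ(yᵢ − βxᵢ)²/(2·1) − β²/(2·1) + const.
Setting the derivative to zero: Σxᵢ(yᵢ − βxᵢ)/1 − β/1 = 0, so β = Σxᵢyᵢ / (Σxᵢ² + σ²/τ²).
Σxᵢyᵢ = 2·1 + 1·0 + 3·6 + 1·4 = 24; Σxᵢ² = 15; σ²/τ² = 1.
β̂_MAP = 24 / (15 + 1) = 24/16 ≈ 1.500.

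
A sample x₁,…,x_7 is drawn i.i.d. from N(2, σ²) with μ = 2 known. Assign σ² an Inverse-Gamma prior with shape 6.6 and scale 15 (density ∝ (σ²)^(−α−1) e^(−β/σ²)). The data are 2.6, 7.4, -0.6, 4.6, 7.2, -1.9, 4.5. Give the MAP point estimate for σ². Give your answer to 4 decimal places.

σ̂²_MAP = 5.4748

Sum of squared deviations about the known mean: SS = (2.6−2)² + (7.4−2)² + (-0.6−2)² + (4.6−2)² + (7.2−2)² + (-1.9−2)² + (4.5−2)² = 91.54.
The Normal likelihood contributes (σ²)^(−n/2) exp(−SS/(2σ²)), so the posterior is Inverse-Gamma(α + n/2, β + SS/2) = Inverse-Gamma(10.1, 60.77).
The mode of Inverse-Gamma(a, b) is b/(a+1) = 60.77/11.1 ≈ 5.4748.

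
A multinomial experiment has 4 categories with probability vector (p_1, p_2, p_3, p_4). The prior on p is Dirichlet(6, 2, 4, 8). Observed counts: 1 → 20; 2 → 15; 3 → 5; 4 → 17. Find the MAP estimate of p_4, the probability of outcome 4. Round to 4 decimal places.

MAP estimate: 0.3288

The posterior is Dirichlet(αᵢ + nᵢ) = Dirichlet(26, 17, 9, 25).
For a Dirichlet(a₁,…,a_K) with all aᵢ > 1, the mode has j-th component (aⱼ − 1)/(Σaᵢ − K).
Here Σaᵢ = 77 and K = 4, so p_4 = (25 − 1)/(77 − 4) = 24/73 ≈ 0.3288.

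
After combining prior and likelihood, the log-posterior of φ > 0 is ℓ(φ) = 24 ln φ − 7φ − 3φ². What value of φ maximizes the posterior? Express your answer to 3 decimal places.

φ̂_MAP = 1.500

ℓ'(φ) = 24/φ − 7 − 6φ. Setting this to zero and multiplying by φ: 6φ² + 7φ − 24 = 0.
φ = (−7 + √(7² + 4·6·24)) / (2·6) = (−7 + √625) / 12 = (−7 + 25)/12 = 3/2.
ℓ''(φ) = −24/φ² − 6 < 0, confirming a maximum.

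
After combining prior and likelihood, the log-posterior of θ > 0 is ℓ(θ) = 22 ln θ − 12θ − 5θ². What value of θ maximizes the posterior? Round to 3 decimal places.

ℓ'(θ) = 22/θ − 12 − 10θ. Setting this to zero and multiplying by θ: 10θ² + 12θ − 22 = 0.
θ = (−12 + √(12² + 4·10·22)) / (2·10) = (−12 + √1024) / 20 = (−12 + 32)/20 = 1.
ℓ''(θ) = −22/θ² − 10 < 0, confirming a maximum.

θ̂_MAP = 1.000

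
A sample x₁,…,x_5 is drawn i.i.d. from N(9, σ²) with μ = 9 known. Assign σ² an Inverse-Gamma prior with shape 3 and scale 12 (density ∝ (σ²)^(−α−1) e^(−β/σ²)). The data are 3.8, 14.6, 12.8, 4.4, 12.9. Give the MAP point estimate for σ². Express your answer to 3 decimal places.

Sum of squared deviations about the known mean: SS = (3.8−9)² + (14.6−9)² + (12.8−9)² + (4.4−9)² + (12.9−9)² = 109.21.
The Normal likelihood contributes (σ²)^(−n/2) exp(−SS/(2σ²)), so the posterior is Inverse-Gamma(α + n/2, β + SS/2) = Inverse-Gamma(5.5, 66.605).
The mode of Inverse-Gamma(a, b) is b/(a+1) = 66.605/6.5 ≈ 10.247.

σ̂²_MAP = 10.247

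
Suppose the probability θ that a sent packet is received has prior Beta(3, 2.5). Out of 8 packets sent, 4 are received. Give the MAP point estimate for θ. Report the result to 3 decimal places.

Prior: Beta(3, 2.5).
Data: 4 successes in 8 trials. The binomial likelihood contributes θ^4(1−θ)^4, so the posterior is Beta(3+4, 2.5+4) = Beta(7, 6.5).
For Beta(a, b) with a, b > 1 the mode is (a−1)/(a+b−2) = 6/11.5 ≈ 0.522.

θ̂_MAP = 0.522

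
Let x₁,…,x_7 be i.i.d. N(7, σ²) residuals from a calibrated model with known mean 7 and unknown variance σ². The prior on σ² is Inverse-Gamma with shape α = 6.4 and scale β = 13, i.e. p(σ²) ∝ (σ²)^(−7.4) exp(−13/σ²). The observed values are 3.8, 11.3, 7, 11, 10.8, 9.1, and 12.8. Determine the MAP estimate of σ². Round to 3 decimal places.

σ̂²_MAP = 5.652

Sum of squared deviations about the known mean: SS = (3.8−7)² + (11.3−7)² + (7−7)² + (11−7)² + (10.8−7)² + (9.1−7)² + (12.8−7)² = 97.22.
The Normal likelihood contributes (σ²)^(−n/2) exp(−SS/(2σ²)), so the posterior is Inverse-Gamma(α + n/2, β + SS/2) = Inverse-Gamma(9.9, 61.61).
The mode of Inverse-Gamma(a, b) is b/(a+1) = 61.61/10.9 ≈ 5.652.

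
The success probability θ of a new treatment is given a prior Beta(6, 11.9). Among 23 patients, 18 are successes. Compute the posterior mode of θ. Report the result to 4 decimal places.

θ̂_MAP = 0.5913

Prior: Beta(6, 11.9).
Data: 18 successes in 23 trials. The binomial likelihood contributes θ^18(1−θ)^5, so the posterior is Beta(6+18, 11.9+5) = Beta(24, 16.9).
For Beta(a, b) with a, b > 1 the mode is (a−1)/(a+b−2) = 23/38.9 ≈ 0.5913.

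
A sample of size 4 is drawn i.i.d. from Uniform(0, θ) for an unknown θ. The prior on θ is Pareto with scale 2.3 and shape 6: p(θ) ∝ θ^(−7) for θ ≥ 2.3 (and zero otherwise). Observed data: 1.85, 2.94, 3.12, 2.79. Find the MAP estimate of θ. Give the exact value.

The Uniform(0, θ) likelihood is θ^(−n) for θ ≥ max(xᵢ), zero otherwise. Here max(xᵢ) = 3.12.
Posterior ∝ θ^(−7) · θ^(−4) = θ^(−11) on θ ≥ max(2.3, 3.12) = 3.12.
This density is strictly decreasing in θ, so the posterior mode lies at the lower boundary of the support.

θ̂_MAP = 3.12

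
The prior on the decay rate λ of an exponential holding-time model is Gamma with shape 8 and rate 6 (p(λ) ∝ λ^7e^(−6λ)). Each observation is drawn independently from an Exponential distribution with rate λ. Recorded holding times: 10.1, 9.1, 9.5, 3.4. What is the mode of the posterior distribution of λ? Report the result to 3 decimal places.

The Exponential(rate=λ) likelihood is ∝ λ^n e^(−λΣtᵢ). Here n = 4 and Σtᵢ = 10.1 + 9.1 + 9.5 + 3.4 = 32.1.
Posterior ∝ λ^7e^(−6λ) · λ^4e^(−32.1λ) = λ^11e^(−38.1λ), i.e. Gamma(12, 38.1).
Mode = (a−1)/b = 11/38.1 ≈ 0.289.

λ̂_MAP = 0.289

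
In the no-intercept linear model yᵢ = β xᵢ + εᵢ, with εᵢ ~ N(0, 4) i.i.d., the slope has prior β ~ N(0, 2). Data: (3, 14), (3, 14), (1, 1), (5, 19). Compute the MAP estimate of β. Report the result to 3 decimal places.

β̂_MAP = 3.913

log p(β | y) = −Σ(yᵢ − βxᵢ)²/(2·4) − β²/(2·2) + const.
Setting the derivative to zero: Σxᵢ(yᵢ − βxᵢ)/4 − β/2 = 0, so β = Σxᵢyᵢ / (Σxᵢ² + σ²/τ²).
Σxᵢyᵢ = 3·14 + 3·14 + 1·1 + 5·19 = 180; Σxᵢ² = 44; σ²/τ² = 2.
β̂_MAP = 180 / (44 + 2) = 180/46 ≈ 3.913.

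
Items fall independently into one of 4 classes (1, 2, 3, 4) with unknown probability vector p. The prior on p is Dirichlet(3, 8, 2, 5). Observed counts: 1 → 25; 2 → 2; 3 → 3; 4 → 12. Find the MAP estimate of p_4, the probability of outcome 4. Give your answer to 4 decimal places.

The posterior is Dirichlet(αᵢ + nᵢ) = Dirichlet(28, 10, 5, 17).
For a Dirichlet(a₁,…,a_K) with all aᵢ > 1, the mode has j-th component (aⱼ − 1)/(Σaᵢ − K).
Here Σaᵢ = 60 and K = 4, so p_4 = (17 − 1)/(60 − 4) = 16/56 ≈ 0.2857.

MAP estimate: 0.2857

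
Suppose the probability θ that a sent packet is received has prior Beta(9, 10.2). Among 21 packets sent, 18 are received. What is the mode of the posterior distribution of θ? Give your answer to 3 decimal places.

θ̂_MAP = 0.681

Prior: Beta(9, 10.2).
Data: 18 successes in 21 trials. The binomial likelihood contributes θ^18(1−θ)^3, so the posterior is Beta(9+18, 10.2+3) = Beta(27, 13.2).
For Beta(a, b) with a, b > 1 the mode is (a−1)/(a+b−2) = 26/38.2 ≈ 0.681.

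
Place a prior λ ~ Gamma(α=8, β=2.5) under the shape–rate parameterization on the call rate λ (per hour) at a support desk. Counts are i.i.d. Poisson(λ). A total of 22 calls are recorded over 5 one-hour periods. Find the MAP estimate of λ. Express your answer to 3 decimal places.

λ̂_MAP = 3.867

Σxᵢ = 22, n = 5.
Posterior ∝ λ^7e^(−2.5λ) · λ^22e^(−5λ) = λ^29e^(−7.5λ), i.e. Gamma(shape=30, rate=7.5).
The mode of a Gamma(a, b) with a ≥ 1 (shape–rate) is (a−1)/b = 29/7.5 ≈ 3.867.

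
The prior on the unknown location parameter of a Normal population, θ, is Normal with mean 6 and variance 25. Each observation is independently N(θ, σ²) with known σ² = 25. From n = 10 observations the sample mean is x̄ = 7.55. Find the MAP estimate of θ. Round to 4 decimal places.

n = 10, x̄ = 7.55.
For a Normal prior and Normal likelihood with known variance, the posterior is Normal; its mode equals its mean, the precision-weighted average.
Prior precision 1/σ₀² = 1/25 = 0.04; data precision n/σ² = 10/25 = 0.4.
θ̂ = (0.04·6 + 0.4·7.55) / (0.04 + 0.4) = 3.26/0.44 = 163/22 ≈ 7.4091.

θ̂_MAP = 7.4091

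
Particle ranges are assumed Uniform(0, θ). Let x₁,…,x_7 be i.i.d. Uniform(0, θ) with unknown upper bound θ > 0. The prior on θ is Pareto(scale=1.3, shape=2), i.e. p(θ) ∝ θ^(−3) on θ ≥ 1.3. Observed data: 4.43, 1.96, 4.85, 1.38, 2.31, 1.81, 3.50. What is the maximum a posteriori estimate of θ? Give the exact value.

The Uniform(0, θ) likelihood is θ^(−n) for θ ≥ max(xᵢ), zero otherwise. Here max(xᵢ) = 4.85.
Posterior ∝ θ^(−3) · θ^(−7) = θ^(−10) on θ ≥ max(1.3, 4.85) = 4.85.
This density is strictly decreasing in θ, so the posterior mode lies at the lower boundary of the support.

θ̂_MAP = 4.85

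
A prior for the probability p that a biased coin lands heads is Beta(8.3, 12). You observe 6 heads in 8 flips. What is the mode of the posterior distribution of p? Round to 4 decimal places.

p̂_MAP = 0.5057

Prior: Beta(8.3, 12).
Data: 6 successes in 8 trials. The binomial likelihood contributes p^6(1−p)^2, so the posterior is Beta(8.3+6, 12+2) = Beta(14.3, 14).
For Beta(a, b) with a, b > 1 the mode is (a−1)/(a+b−2) = 13.3/26.3 ≈ 0.5057.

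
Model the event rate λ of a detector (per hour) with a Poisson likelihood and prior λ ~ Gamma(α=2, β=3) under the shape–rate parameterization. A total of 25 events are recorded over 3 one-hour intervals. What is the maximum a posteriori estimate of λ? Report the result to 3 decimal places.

λ̂_MAP = 4.333

Σxᵢ = 25, n = 3.
Posterior ∝ λe^(−3λ) · λ^25e^(−3λ) = λ^26e^(−6λ), i.e. Gamma(shape=27, rate=6).
The mode of a Gamma(a, b) with a ≥ 1 (shape–rate) is (a−1)/b = 26/6 ≈ 4.333.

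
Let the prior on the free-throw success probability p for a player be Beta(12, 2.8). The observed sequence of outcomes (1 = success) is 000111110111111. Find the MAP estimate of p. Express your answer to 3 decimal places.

p̂_MAP = 0.791

Prior: Beta(12, 2.8).
Data: 11 successes in 15 trials (from the sequence). The binomial likelihood contributes p^11(1−p)^4, so the posterior is Beta(12+11, 2.8+4) = Beta(23, 6.8).
For Beta(a, b) with a, b > 1 the mode is (a−1)/(a+b−2) = 22/27.8 ≈ 0.791.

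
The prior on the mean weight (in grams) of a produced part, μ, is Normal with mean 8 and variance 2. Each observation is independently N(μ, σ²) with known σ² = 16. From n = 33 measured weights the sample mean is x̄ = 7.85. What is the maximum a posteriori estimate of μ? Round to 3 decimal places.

n = 33, x̄ = 7.85.
For a Normal prior and Normal likelihood with known variance, the posterior is Normal; its mode equals its mean, the precision-weighted average.
Prior precision 1/σ₀² = 1/2 = 0.5; data precision n/σ² = 33/16 = 2.0625.
μ̂ = (0.5·8 + 2.0625·7.85) / (0.5 + 2.0625) = 20.190625/2.5625 = 6461/820 ≈ 7.879.

μ̂_MAP = 7.879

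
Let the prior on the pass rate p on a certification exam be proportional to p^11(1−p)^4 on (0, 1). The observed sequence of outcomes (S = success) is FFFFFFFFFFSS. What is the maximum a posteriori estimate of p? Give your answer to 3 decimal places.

p̂_MAP = 0.481

The prior density ∝ p^11(1−p)^4 is the kernel of Beta(12, 5).
Data: 2 successes in 12 trials (from the sequence). The binomial likelihood contributes p^2(1−p)^10, so the posterior is Beta(12+2, 5+10) = Beta(14, 15).
For Beta(a, b) with a, b > 1 the mode is (a−1)/(a+b−2) = 13/27 ≈ 0.481.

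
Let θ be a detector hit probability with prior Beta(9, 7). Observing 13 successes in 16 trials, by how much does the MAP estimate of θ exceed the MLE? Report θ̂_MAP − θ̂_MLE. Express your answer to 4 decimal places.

Posterior is Beta(22, 10); MAP = (22−1)/(32−2) = 21/30 ≈ 0.70000.
MLE ignores the prior: θ̂_MLE = k/n = 13/16 ≈ 0.81250.
Difference = 21/30 − 13/16 = -9/80 ≈ -0.1125.

MAP − MLE = -0.1125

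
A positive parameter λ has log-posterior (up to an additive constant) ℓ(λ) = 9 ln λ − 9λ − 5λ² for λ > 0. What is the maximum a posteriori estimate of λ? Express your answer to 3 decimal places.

ℓ'(λ) = 9/λ − 9 − 10λ. Setting this to zero and multiplying by λ: 10λ² + 9λ − 9 = 0.
λ = (−9 + √(9² + 4·10·9)) / (2·10) = (−9 + √441) / 20 = (−9 + 21)/20 = 3/5.
ℓ''(λ) = −9/λ² − 10 < 0, confirming a maximum.

λ̂_MAP = 0.600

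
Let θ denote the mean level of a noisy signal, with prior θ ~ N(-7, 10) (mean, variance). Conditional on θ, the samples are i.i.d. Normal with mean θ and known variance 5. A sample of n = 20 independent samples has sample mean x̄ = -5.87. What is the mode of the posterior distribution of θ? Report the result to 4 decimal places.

n = 20, x̄ = -5.87.
For a Normal prior and Normal likelihood with known variance, the posterior is Normal; its mode equals its mean, the precision-weighted average.
Prior precision 1/σ₀² = 1/10 = 0.1; data precision n/σ² = 20/5 = 4.
θ̂ = (0.1·(-7) + 4·(-5.87)) / (0.1 + 4) = (-24.18)/4.1 = -1209/205 ≈ -5.8976.

θ̂_MAP = -5.8976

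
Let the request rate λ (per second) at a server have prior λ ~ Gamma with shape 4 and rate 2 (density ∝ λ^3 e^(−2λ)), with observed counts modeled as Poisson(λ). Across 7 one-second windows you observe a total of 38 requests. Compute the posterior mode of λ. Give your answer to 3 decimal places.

λ̂_MAP = 4.556

Σxᵢ = 38, n = 7.
Posterior ∝ λ^3e^(−2λ) · λ^38e^(−7λ) = λ^41e^(−9λ), i.e. Gamma(shape=42, rate=9).
The mode of a Gamma(a, b) with a ≥ 1 (shape–rate) is (a−1)/b = 41/9 ≈ 4.556.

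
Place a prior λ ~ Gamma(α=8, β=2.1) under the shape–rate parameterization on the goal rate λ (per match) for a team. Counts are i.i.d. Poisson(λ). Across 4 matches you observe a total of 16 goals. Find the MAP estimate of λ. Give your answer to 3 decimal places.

λ̂_MAP = 3.770

Σxᵢ = 16, n = 4.
Posterior ∝ λ^7e^(−2.1λ) · λ^16e^(−4λ) = λ^23e^(−6.1λ), i.e. Gamma(shape=24, rate=6.1).
The mode of a Gamma(a, b) with a ≥ 1 (shape–rate) is (a−1)/b = 23/6.1 ≈ 3.770.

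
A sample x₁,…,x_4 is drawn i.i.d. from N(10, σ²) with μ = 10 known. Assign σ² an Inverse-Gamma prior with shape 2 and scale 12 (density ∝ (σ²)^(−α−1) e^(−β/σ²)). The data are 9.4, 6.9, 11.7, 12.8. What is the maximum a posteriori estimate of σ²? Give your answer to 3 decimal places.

Sum of squared deviations about the known mean: SS = (9.4−10)² + (6.9−10)² + (11.7−10)² + (12.8−10)² = 20.7.
The Normal likelihood contributes (σ²)^(−n/2) exp(−SS/(2σ²)), so the posterior is Inverse-Gamma(α + n/2, β + SS/2) = Inverse-Gamma(4, 22.35).
The mode of Inverse-Gamma(a, b) is b/(a+1) = 22.35/5 ≈ 4.470.

σ̂²_MAP = 4.470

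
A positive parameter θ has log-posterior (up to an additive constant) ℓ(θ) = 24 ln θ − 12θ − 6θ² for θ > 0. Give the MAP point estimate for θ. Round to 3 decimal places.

θ̂_MAP = 1.000

ℓ'(θ) = 24/θ − 12 − 12θ. Setting this to zero and multiplying by θ: 12θ² + 12θ − 24 = 0.
θ = (−12 + √(12² + 4·12·24)) / (2·12) = (−12 + √1296) / 24 = (−12 + 36)/24 = 1.
ℓ''(θ) = −24/θ² − 12 < 0, confirming a maximum.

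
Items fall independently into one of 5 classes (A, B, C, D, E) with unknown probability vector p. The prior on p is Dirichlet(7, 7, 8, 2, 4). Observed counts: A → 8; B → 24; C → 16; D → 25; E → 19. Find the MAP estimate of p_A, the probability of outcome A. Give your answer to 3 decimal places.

The posterior is Dirichlet(αᵢ + nᵢ) = Dirichlet(15, 31, 24, 27, 23).
For a Dirichlet(a₁,…,a_K) with all aᵢ > 1, the mode has j-th component (aⱼ − 1)/(Σaᵢ − K).
Here Σaᵢ = 120 and K = 5, so p_A = (15 − 1)/(120 − 5) = 14/115 ≈ 0.122.

MAP estimate of p_A = 0.122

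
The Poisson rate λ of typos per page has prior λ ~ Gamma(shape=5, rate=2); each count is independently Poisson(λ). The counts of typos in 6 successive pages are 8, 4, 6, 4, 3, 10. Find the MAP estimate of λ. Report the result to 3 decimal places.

Σxᵢ = 8+4+6+4+3+10 = 35, with n = 6.
Posterior ∝ λ^4e^(−2λ) · λ^35e^(−6λ) = λ^39e^(−8λ), i.e. Gamma(shape=40, rate=8).
The mode of a Gamma(a, b) with a ≥ 1 (shape–rate) is (a−1)/b = 39/8 ≈ 4.875.

λ̂_MAP = 4.875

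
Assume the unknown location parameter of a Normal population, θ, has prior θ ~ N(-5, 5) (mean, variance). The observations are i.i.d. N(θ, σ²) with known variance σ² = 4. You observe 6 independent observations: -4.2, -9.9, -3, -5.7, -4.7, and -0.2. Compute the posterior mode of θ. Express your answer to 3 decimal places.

n = 6; x̄ = ((-4.2) + (-9.9) + (-3) + (-5.7) + (-4.7) + (-0.2))/6 = -27.7/6 = -277/60 ≈ -4.6167.
For a Normal prior and Normal likelihood with known variance, the posterior is Normal; its mode equals its mean, the precision-weighted average.
Prior precision 1/σ₀² = 1/5 = 0.2; data precision n/σ² = 6/4 = 1.5.
θ̂ = (0.2·(-5) + 1.5·(-277/60)) / (0.2 + 1.5) = (-7.925)/1.7 = -317/68 ≈ -4.662.

θ̂_MAP = -4.662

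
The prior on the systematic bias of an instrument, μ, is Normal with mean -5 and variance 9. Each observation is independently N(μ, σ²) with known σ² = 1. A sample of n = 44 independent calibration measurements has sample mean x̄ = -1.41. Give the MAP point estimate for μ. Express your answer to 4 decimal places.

n = 44, x̄ = -1.41.
For a Normal prior and Normal likelihood with known variance, the posterior is Normal; its mode equals its mean, the precision-weighted average.
Prior precision 1/σ₀² = 1/9; data precision n/σ² = 44/1 = 44.
μ̂ = ((1/9)·(-5) + 44·(-1.41)) / (1/9 + 44) = (-14084/225)/(397/9) = -14084/9925 ≈ -1.4190.

μ̂_MAP = -1.4190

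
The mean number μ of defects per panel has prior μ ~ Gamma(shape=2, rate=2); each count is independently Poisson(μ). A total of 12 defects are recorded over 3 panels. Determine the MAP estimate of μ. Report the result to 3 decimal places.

μ̂_MAP = 2.600

Σxᵢ = 12, n = 3.
Posterior ∝ μe^(−2μ) · μ^12e^(−3μ) = μ^13e^(−5μ), i.e. Gamma(shape=14, rate=5).
The mode of a Gamma(a, b) with a ≥ 1 (shape–rate) is (a−1)/b = 13/5 ≈ 2.600.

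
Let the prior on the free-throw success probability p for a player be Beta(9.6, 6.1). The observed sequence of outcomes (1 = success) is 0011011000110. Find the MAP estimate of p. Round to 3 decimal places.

Prior: Beta(9.6, 6.1).
Data: 6 successes in 13 trials (from the sequence). The binomial likelihood contributes p^6(1−p)^7, so the posterior is Beta(9.6+6, 6.1+7) = Beta(15.6, 13.1).
For Beta(a, b) with a, b > 1 the mode is (a−1)/(a+b−2) = 14.6/26.7 ≈ 0.547.

p̂_MAP = 0.547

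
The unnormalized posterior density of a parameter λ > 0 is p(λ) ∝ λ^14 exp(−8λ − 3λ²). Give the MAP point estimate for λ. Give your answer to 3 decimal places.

ℓ'(λ) = 14/λ − 8 − 6λ. Setting this to zero and multiplying by λ: 6λ² + 8λ − 14 = 0.
λ = (−8 + √(8² + 4·6·14)) / (2·6) = (−8 + √400) / 12 = (−8 + 20)/12 = 1.
ℓ''(λ) = −14/λ² − 6 < 0, confirming a maximum.

λ̂_MAP = 1.000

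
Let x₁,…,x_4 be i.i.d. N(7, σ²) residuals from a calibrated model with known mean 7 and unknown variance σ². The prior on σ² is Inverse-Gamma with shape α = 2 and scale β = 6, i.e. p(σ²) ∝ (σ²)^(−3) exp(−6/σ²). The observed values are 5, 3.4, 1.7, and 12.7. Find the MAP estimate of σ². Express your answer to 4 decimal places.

Sum of squared deviations about the known mean: SS = (5−7)² + (3.4−7)² + (1.7−7)² + (12.7−7)² = 77.54.
The Normal likelihood contributes (σ²)^(−n/2) exp(−SS/(2σ²)), so the posterior is Inverse-Gamma(α + n/2, β + SS/2) = Inverse-Gamma(4, 44.77).
The mode of Inverse-Gamma(a, b) is b/(a+1) = 44.77/5 ≈ 8.9540.

σ̂²_MAP = 8.9540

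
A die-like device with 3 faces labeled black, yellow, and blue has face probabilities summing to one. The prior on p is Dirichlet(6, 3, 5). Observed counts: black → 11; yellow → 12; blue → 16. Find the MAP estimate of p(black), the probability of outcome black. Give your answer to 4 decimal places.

MAP estimate of p(black) = 0.3200

The posterior is Dirichlet(αᵢ + nᵢ) = Dirichlet(17, 15, 21).
For a Dirichlet(a₁,…,a_K) with all aᵢ > 1, the mode has j-th component (aⱼ − 1)/(Σaᵢ − K).
Here Σaᵢ = 53 and K = 3, so p(black) = (17 − 1)/(53 − 3) = 16/50 ≈ 0.3200.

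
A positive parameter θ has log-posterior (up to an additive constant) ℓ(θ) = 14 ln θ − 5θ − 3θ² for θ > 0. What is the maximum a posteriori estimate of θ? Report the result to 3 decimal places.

ℓ'(θ) = 14/θ − 5 − 6θ. Setting this to zero and multiplying by θ: 6θ² + 5θ − 14 = 0.
θ = (−5 + √(5² + 4·6·14)) / (2·6) = (−5 + √361) / 12 = (−5 + 19)/12 = 7/6.
ℓ''(θ) = −14/θ² − 6 < 0, confirming a maximum.

θ̂_MAP = 1.167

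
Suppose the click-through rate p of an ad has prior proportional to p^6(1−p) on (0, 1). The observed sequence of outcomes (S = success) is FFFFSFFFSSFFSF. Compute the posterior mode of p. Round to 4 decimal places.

The prior density ∝ p^6(1−p)^1 is the kernel of Beta(7, 2).
Data: 4 successes in 14 trials (from the sequence). The binomial likelihood contributes p^4(1−p)^10, so the posterior is Beta(7+4, 2+10) = Beta(11, 12).
For Beta(a, b) with a, b > 1 the mode is (a−1)/(a+b−2) = 10/21 ≈ 0.4762.

p̂_MAP = 0.4762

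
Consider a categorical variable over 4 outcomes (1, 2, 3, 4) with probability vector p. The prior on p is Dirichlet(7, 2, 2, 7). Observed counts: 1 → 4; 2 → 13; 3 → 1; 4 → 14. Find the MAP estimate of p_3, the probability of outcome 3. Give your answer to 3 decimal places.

The posterior is Dirichlet(αᵢ + nᵢ) = Dirichlet(11, 15, 3, 21).
For a Dirichlet(a₁,…,a_K) with all aᵢ > 1, the mode has j-th component (aⱼ − 1)/(Σaᵢ − K).
Here Σaᵢ = 50 and K = 4, so p_3 = (3 − 1)/(50 − 4) = 2/46 ≈ 0.043.

MAP estimate: 0.043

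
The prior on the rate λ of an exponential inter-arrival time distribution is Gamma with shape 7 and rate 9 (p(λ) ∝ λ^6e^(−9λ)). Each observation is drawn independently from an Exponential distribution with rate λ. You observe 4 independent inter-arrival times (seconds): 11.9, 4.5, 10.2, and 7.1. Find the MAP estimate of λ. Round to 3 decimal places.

The Exponential(rate=λ) likelihood is ∝ λ^n e^(−λΣtᵢ). Here n = 4 and Σtᵢ = 11.9 + 4.5 + 10.2 + 7.1 = 33.7.
Posterior ∝ λ^6e^(−9λ) · λ^4e^(−33.7λ) = λ^10e^(−42.7λ), i.e. Gamma(11, 42.7).
Mode = (a−1)/b = 10/42.7 ≈ 0.234.

λ̂_MAP = 0.234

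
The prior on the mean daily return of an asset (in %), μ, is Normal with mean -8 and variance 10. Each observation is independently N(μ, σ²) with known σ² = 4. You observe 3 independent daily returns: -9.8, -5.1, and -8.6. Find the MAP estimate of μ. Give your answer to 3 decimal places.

μ̂_MAP = -7.853

n = 3; x̄ = ((-9.8) + (-5.1) + (-8.6))/3 = -23.5/3 = -47/6 ≈ -7.8333.
For a Normal prior and Normal likelihood with known variance, the posterior is Normal; its mode equals its mean, the precision-weighted average.
Prior precision 1/σ₀² = 1/10 = 0.1; data precision n/σ² = 3/4 = 0.75.
μ̂ = (0.1·(-8) + 0.75·(-47/6)) / (0.1 + 0.75) = (-6.675)/0.85 = -267/34 ≈ -7.853.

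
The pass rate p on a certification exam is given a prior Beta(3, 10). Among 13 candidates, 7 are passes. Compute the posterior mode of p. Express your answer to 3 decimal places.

p̂_MAP = 0.375

Prior: Beta(3, 10).
Data: 7 successes in 13 trials. The binomial likelihood contributes p^7(1−p)^6, so the posterior is Beta(3+7, 10+6) = Beta(10, 16).
For Beta(a, b) with a, b > 1 the mode is (a−1)/(a+b−2) = 9/24 ≈ 0.375.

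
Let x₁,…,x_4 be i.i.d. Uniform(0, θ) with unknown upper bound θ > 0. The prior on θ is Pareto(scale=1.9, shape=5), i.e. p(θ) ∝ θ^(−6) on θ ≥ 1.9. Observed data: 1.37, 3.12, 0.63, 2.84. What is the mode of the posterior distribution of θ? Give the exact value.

The Uniform(0, θ) likelihood is θ^(−n) for θ ≥ max(xᵢ), zero otherwise. Here max(xᵢ) = 3.12.
Posterior ∝ θ^(−6) · θ^(−4) = θ^(−10) on θ ≥ max(1.9, 3.12) = 3.12.
This density is strictly decreasing in θ, so the posterior mode lies at the lower boundary of the support.

θ̂_MAP = 3.12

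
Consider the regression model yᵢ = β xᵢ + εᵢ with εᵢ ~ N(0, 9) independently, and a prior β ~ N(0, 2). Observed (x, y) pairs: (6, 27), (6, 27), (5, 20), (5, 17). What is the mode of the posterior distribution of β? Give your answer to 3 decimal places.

log p(β | y) = −Σ(yᵢ − βxᵢ)²/(2·9) − β²/(2·2) + const.
Setting the derivative to zero: Σxᵢ(yᵢ − βxᵢ)/9 − β/2 = 0, so β = Σxᵢyᵢ / (Σxᵢ² + σ²/τ²).
Σxᵢyᵢ = 6·27 + 6·27 + 5·20 + 5·17 = 509; Σxᵢ² = 122; σ²/τ² = 4.5.
β̂_MAP = 509 / (122 + 4.5) = 509/126.5 ≈ 4.024.

β̂_MAP = 4.024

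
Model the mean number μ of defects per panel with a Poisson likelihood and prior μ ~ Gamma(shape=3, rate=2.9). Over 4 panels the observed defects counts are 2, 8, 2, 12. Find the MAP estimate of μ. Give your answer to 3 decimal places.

μ̂_MAP = 3.768

Σxᵢ = 2+8+2+12 = 24, with n = 4.
Posterior ∝ μ^2e^(−2.9μ) · μ^24e^(−4μ) = μ^26e^(−6.9μ), i.e. Gamma(shape=27, rate=6.9).
The mode of a Gamma(a, b) with a ≥ 1 (shape–rate) is (a−1)/b = 26/6.9 ≈ 3.768.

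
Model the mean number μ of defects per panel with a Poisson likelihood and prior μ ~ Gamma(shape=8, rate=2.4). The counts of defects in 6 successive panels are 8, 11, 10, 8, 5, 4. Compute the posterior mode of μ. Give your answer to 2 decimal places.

Σxᵢ = 8+11+10+8+5+4 = 46, with n = 6.
Posterior ∝ μ^7e^(−2.4μ) · μ^46e^(−6μ) = μ^53e^(−8.4μ), i.e. Gamma(shape=54, rate=8.4).
The mode of a Gamma(a, b) with a ≥ 1 (shape–rate) is (a−1)/b = 53/8.4 ≈ 6.31.

μ̂_MAP = 6.31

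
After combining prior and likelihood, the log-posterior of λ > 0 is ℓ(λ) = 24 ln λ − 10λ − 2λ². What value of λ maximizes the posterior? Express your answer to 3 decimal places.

λ̂_MAP = 1.500

ℓ'(λ) = 24/λ − 10 − 4λ. Setting this to zero and multiplying by λ: 4λ² + 10λ − 24 = 0.
λ = (−10 + √(10² + 4·4·24)) / (2·4) = (−10 + √484) / 8 = (−10 + 22)/8 = 3/2.
ℓ''(λ) = −24/λ² − 4 < 0, confirming a maximum.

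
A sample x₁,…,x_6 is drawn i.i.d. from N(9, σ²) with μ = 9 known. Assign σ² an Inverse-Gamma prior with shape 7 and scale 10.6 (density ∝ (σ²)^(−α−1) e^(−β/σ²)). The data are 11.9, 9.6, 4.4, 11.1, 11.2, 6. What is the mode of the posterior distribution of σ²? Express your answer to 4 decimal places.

Sum of squared deviations about the known mean: SS = (11.9−9)² + (9.6−9)² + (4.4−9)² + (11.1−9)² + (11.2−9)² + (6−9)² = 48.18.
The Normal likelihood contributes (σ²)^(−n/2) exp(−SS/(2σ²)), so the posterior is Inverse-Gamma(α + n/2, β + SS/2) = Inverse-Gamma(10, 34.69).
The mode of Inverse-Gamma(a, b) is b/(a+1) = 34.69/11 ≈ 3.1536.

σ̂²_MAP = 3.1536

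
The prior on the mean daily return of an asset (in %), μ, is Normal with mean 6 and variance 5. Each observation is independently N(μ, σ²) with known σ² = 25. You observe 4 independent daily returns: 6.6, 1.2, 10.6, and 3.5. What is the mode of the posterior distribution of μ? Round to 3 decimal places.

n = 4; x̄ = (6.6 + 1.2 + 10.6 + 3.5)/4 = 21.9/4 = 5.475.
For a Normal prior and Normal likelihood with known variance, the posterior is Normal; its mode equals its mean, the precision-weighted average.
Prior precision 1/σ₀² = 1/5 = 0.2; data precision n/σ² = 4/25 = 0.16.
μ̂ = (0.2·6 + 0.16·5.475) / (0.2 + 0.16) = 2.076/0.36 = 173/30 ≈ 5.767.

μ̂_MAP = 5.767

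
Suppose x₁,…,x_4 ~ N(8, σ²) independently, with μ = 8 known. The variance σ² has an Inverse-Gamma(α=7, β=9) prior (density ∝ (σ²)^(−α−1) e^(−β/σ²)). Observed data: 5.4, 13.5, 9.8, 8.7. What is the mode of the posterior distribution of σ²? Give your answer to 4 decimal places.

Sum of squared deviations about the known mean: SS = (5.4−8)² + (13.5−8)² + (9.8−8)² + (8.7−8)² = 40.74.
The Normal likelihood contributes (σ²)^(−n/2) exp(−SS/(2σ²)), so the posterior is Inverse-Gamma(α + n/2, β + SS/2) = Inverse-Gamma(9, 29.37).
The mode of Inverse-Gamma(a, b) is b/(a+1) = 29.37/10 ≈ 2.9370.

σ̂²_MAP = 2.9370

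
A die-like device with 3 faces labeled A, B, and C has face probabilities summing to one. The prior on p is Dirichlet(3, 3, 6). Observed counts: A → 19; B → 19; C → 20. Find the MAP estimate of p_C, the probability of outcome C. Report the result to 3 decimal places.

The posterior is Dirichlet(αᵢ + nᵢ) = Dirichlet(22, 22, 26).
For a Dirichlet(a₁,…,a_K) with all aᵢ > 1, the mode has j-th component (aⱼ − 1)/(Σaᵢ − K).
Here Σaᵢ = 70 and K = 3, so p_C = (26 − 1)/(70 − 3) = 25/67 ≈ 0.373.

MAP estimate of p_C = 0.373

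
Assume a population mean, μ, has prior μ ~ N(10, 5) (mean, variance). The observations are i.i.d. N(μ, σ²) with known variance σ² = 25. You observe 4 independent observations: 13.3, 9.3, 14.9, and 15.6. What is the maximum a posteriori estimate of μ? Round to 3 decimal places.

n = 4; x̄ = (13.3 + 9.3 + 14.9 + 15.6)/4 = 53.1/4 = 13.275.
For a Normal prior and Normal likelihood with known variance, the posterior is Normal; its mode equals its mean, the precision-weighted average.
Prior precision 1/σ₀² = 1/5 = 0.2; data precision n/σ² = 4/25 = 0.16.
μ̂ = (0.2·10 + 0.16·13.275) / (0.2 + 0.16) = 4.124/0.36 = 1031/90 ≈ 11.456.

μ̂_MAP = 11.456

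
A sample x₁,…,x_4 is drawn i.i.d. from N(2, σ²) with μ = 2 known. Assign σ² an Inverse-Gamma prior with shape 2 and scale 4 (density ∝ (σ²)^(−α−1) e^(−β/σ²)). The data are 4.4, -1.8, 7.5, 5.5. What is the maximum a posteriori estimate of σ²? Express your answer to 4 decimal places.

Sum of squared deviations about the known mean: SS = (4.4−2)² + (-1.8−2)² + (7.5−2)² + (5.5−2)² = 62.7.
The Normal likelihood contributes (σ²)^(−n/2) exp(−SS/(2σ²)), so the posterior is Inverse-Gamma(α + n/2, β + SS/2) = Inverse-Gamma(4, 35.35).
The mode of Inverse-Gamma(a, b) is b/(a+1) = 35.35/5 ≈ 7.0700.

σ̂²_MAP = 7.0700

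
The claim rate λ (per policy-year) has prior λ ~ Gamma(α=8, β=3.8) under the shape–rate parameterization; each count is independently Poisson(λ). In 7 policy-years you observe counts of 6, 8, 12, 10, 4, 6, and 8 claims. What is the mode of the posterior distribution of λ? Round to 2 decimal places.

Σxᵢ = 6+8+12+10+4+6+8 = 54, with n = 7.
Posterior ∝ λ^7e^(−3.8λ) · λ^54e^(−7λ) = λ^61e^(−10.8λ), i.e. Gamma(shape=62, rate=10.8).
The mode of a Gamma(a, b) with a ≥ 1 (shape–rate) is (a−1)/b = 61/10.8 ≈ 5.65.

λ̂_MAP = 5.65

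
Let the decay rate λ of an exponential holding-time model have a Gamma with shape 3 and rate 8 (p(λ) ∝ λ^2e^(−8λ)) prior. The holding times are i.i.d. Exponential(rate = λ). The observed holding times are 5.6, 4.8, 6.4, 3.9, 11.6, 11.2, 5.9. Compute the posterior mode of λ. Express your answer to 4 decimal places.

The Exponential(rate=λ) likelihood is ∝ λ^n e^(−λΣtᵢ). Here n = 7 and Σtᵢ = 5.6 + 4.8 + 6.4 + 3.9 + 11.6 + 11.2 + 5.9 = 49.4.
Posterior ∝ λ^2e^(−8λ) · λ^7e^(−49.4λ) = λ^9e^(−57.4λ), i.e. Gamma(10, 57.4).
Mode = (a−1)/b = 9/57.4 ≈ 0.1568.

λ̂_MAP = 0.1568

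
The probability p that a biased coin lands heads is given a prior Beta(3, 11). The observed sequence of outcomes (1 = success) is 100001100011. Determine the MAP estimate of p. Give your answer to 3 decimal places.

Prior: Beta(3, 11).
Data: 5 successes in 12 trials (from the sequence). The binomial likelihood contributes p^5(1−p)^7, so the posterior is Beta(3+5, 11+7) = Beta(8, 18).
For Beta(a, b) with a, b > 1 the mode is (a−1)/(a+b−2) = 7/24 ≈ 0.292.

p̂_MAP = 0.292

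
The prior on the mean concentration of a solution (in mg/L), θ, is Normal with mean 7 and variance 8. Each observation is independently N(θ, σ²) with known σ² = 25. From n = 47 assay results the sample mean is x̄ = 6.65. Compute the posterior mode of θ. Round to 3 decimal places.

n = 47, x̄ = 6.65.
For a Normal prior and Normal likelihood with known variance, the posterior is Normal; its mode equals its mean, the precision-weighted average.
Prior precision 1/σ₀² = 1/8 = 0.125; data precision n/σ² = 47/25 = 1.88.
θ̂ = (0.125·7 + 1.88·6.65) / (0.125 + 1.88) = 13.377/2.005 = 13377/2005 ≈ 6.672.

θ̂_MAP = 6.672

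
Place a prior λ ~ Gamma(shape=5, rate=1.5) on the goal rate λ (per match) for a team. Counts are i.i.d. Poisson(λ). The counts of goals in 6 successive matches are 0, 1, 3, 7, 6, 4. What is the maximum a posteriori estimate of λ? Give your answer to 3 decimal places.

Σxᵢ = 0+1+3+7+6+4 = 21, with n = 6.
Posterior ∝ λ^4e^(−1.5λ) · λ^21e^(−6λ) = λ^25e^(−7.5λ), i.e. Gamma(shape=26, rate=7.5).
The mode of a Gamma(a, b) with a ≥ 1 (shape–rate) is (a−1)/b = 25/7.5 ≈ 3.333.

λ̂_MAP = 3.333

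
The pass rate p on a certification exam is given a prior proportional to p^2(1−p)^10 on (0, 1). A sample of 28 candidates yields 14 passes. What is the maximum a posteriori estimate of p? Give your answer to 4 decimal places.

The prior density ∝ p^2(1−p)^10 is the kernel of Beta(3, 11).
Data: 14 successes in 28 trials. The binomial likelihood contributes p^14(1−p)^14, so the posterior is Beta(3+14, 11+14) = Beta(17, 25).
For Beta(a, b) with a, b > 1 the mode is (a−1)/(a+b−2) = 16/40 ≈ 0.4000.

p̂_MAP = 0.4000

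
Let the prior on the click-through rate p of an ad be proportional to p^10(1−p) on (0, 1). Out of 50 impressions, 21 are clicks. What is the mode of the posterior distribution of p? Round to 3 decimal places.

p̂_MAP = 0.508

The prior density ∝ p^10(1−p)^1 is the kernel of Beta(11, 2).
Data: 21 successes in 50 trials. The binomial likelihood contributes p^21(1−p)^29, so the posterior is Beta(11+21, 2+29) = Beta(32, 31).
For Beta(a, b) with a, b > 1 the mode is (a−1)/(a+b−2) = 31/61 ≈ 0.508.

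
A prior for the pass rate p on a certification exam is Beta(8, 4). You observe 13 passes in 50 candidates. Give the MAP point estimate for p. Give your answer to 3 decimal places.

p̂_MAP = 0.333

Prior: Beta(8, 4).
Data: 13 successes in 50 trials. The binomial likelihood contributes p^13(1−p)^37, so the posterior is Beta(8+13, 4+37) = Beta(21, 41).
For Beta(a, b) with a, b > 1 the mode is (a−1)/(a+b−2) = 20/60 ≈ 0.333.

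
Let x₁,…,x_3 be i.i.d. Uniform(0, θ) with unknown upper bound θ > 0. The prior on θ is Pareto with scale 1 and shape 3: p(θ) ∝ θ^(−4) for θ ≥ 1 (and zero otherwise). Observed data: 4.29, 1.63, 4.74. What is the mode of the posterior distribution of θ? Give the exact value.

The Uniform(0, θ) likelihood is θ^(−n) for θ ≥ max(xᵢ), zero otherwise. Here max(xᵢ) = 4.74.
Posterior ∝ θ^(−4) · θ^(−3) = θ^(−7) on θ ≥ max(1, 4.74) = 4.74.
This density is strictly decreasing in θ, so the posterior mode lies at the lower boundary of the support.

θ̂_MAP = 4.74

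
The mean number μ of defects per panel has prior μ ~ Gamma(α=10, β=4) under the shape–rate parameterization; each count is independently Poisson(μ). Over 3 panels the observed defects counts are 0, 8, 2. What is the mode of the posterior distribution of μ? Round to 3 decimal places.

Σxᵢ = 0+8+2 = 10, with n = 3.
Posterior ∝ μ^9e^(−4μ) · μ^10e^(−3μ) = μ^19e^(−7μ), i.e. Gamma(shape=20, rate=7).
The mode of a Gamma(a, b) with a ≥ 1 (shape–rate) is (a−1)/b = 19/7 ≈ 2.714.

μ̂_MAP = 2.714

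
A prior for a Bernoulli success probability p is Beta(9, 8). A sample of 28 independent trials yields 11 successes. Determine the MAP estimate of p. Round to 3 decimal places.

p̂_MAP = 0.442

Prior: Beta(9, 8).
Data: 11 successes in 28 trials. The binomial likelihood contributes p^11(1−p)^17, so the posterior is Beta(9+11, 8+17) = Beta(20, 25).
For Beta(a, b) with a, b > 1 the mode is (a−1)/(a+b−2) = 19/43 ≈ 0.442.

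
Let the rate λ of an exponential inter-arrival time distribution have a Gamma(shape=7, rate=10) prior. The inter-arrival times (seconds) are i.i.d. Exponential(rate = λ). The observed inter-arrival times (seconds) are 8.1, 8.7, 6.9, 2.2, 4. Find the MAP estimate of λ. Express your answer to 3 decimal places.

The Exponential(rate=λ) likelihood is ∝ λ^n e^(−λΣtᵢ). Here n = 5 and Σtᵢ = 8.1 + 8.7 + 6.9 + 2.2 + 4 = 29.9.
Posterior ∝ λ^6e^(−10λ) · λ^5e^(−29.9λ) = λ^11e^(−39.9λ), i.e. Gamma(12, 39.9).
Mode = (a−1)/b = 11/39.9 ≈ 0.276.

λ̂_MAP = 0.276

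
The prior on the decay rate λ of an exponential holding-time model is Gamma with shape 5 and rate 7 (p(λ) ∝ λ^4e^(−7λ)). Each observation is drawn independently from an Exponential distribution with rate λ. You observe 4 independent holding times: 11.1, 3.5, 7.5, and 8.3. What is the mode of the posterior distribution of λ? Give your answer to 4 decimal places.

The Exponential(rate=λ) likelihood is ∝ λ^n e^(−λΣtᵢ). Here n = 4 and Σtᵢ = 11.1 + 3.5 + 7.5 + 8.3 = 30.4.
Posterior ∝ λ^4e^(−7λ) · λ^4e^(−30.4λ) = λ^8e^(−37.4λ), i.e. Gamma(9, 37.4).
Mode = (a−1)/b = 8/37.4 ≈ 0.2139.

λ̂_MAP = 0.2139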